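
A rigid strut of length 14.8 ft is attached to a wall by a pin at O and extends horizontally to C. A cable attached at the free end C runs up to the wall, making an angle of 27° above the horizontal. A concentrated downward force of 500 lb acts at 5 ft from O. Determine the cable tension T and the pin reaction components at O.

T = 372.1 lb, O_x = 331.5 lb, O_y = 331.1 lb

ΣM about O: T·sin27°·14.8 − 500·5 = 0 → T = 2500/(14.8·0.45399) = 372.076 ≈ 372.1 lb.
ΣF_x = 0: O_x − T·cos27° = 0 → O_x = 372.076 × 0.891007 = 331.5 lb.
ΣF_y = 0: O_y + T·sin27° − 500 = 0 → O_y = 500 − 372.076 × 0.45399 = 331.1 lb.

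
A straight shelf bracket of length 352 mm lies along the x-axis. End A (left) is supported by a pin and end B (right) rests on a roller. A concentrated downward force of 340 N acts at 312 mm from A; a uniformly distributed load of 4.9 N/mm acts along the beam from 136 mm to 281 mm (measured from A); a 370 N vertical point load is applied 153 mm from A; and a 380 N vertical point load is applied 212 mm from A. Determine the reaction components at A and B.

A_x = 0, A_y = 688.6 N, B_y = 1112 N

Resultant of the distributed load: 4.9 × 145 = 710.5 N at 208.5 mm from A.
Moments about A: B_y·352 − 340·312 − (4.9·145)·208.5 − 370·153 − 380·212 = 0 → B_y = 391389.25/352 = 1111.9 ≈ 1112 N.
ΣF_y = 0: A_y + 1111.9 − 340 − 4.9·145 − 370 − 380 = 0 → A_y = 688.6 N.
ΣF_x = 0: no horizontal applied forces, so A_x = 0.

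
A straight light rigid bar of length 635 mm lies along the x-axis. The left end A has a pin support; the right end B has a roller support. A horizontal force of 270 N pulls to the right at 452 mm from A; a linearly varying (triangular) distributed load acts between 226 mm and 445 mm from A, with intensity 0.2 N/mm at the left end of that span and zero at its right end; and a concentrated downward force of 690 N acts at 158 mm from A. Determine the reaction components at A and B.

Resultant of the triangular load: ½ × 0.2 × 219 = 21.9 N, acting at 299 mm from A (one-third of the span from the peak).
Taking moments about A: B_y·635 − (½·0.2·219)·299 − 690·158 = 0 → B_y = 115568.1/635 = 181.997 ≈ 182.0 N.
ΣF_y = 0: A_y + 181.997 − ½·0.2·219 − 690 = 0 → A_y = 529.9 N.
ΣF_x = 0: A_x + 270 = 0 → A_x = -270.0 N.

A_x = -270.0 N, A_y = 529.9 N, B_y = 182.0 N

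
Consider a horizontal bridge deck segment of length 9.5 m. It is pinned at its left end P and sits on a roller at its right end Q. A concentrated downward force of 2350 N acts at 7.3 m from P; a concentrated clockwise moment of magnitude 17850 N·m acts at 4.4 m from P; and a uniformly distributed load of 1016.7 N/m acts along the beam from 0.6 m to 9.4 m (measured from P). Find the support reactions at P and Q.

P_x = 0, P_y = 2903 N, Q_y = 8394 N

Resultant of the distributed load: 1016.7 × 8.8 = 8946.96 N at 5 m from P.
ΣM about P: Q_y·9.5 − 2350·7.3 − 17850 − (1016.7·8.8)·5 = 0 → Q_y = 79739.8/9.5 = 8393.66 ≈ 8394 N.
ΣF_y = 0: P_y + 8393.66 − 2350 − 1016.7·8.8 = 0 → P_y = 2903 N.
ΣF_x = 0: no horizontal applied forces, so P_x = 0.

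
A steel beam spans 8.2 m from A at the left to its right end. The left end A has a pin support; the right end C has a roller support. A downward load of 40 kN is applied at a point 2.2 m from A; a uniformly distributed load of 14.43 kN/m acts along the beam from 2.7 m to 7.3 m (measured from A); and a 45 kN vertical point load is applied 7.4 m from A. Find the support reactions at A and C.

Resultant of the distributed load: 14.43 × 4.6 = 66.378 kN at 5 m from A.
ΣM about A: C_y·8.2 − 40·2.2 − (14.43·4.6)·5 − 45·7.4 = 0 → C_y = 752.89/8.2 = 91.8159 ≈ 91.82 kN.
ΣF_y = 0: A_y + 91.8159 − 40 − 14.43·4.6 − 45 = 0 → A_y = 59.56 kN.
ΣF_x = 0: no horizontal applied forces, so A_x = 0.

A_x = 0, A_y = 59.56 kN, C_y = 91.82 kN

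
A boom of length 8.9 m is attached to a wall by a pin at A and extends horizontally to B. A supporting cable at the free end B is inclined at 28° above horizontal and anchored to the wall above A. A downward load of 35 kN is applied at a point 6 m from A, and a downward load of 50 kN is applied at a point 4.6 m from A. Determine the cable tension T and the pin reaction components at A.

T = 105.3 kN, A_x = 92.98 kN, A_y = 35.56 kN

ΣM about A: T·sin28°·8.9 − 35·6 − 50·4.6 = 0 → T = 440/(8.9·0.469472) = 105.306 ≈ 105.3 kN.
ΣF_x = 0: A_x − T·cos28° = 0 → A_x = 105.306 × 0.882948 = 92.98 kN.
ΣF_y = 0: A_y + T·sin28° − 35 − 50 = 0 → A_y = 85 − 105.306 × 0.469472 = 35.56 kN.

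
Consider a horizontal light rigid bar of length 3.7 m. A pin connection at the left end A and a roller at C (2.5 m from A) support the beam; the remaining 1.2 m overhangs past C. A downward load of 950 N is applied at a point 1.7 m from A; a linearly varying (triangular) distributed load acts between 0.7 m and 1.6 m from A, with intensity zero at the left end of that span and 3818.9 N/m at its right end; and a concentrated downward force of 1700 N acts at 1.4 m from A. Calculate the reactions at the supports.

A_x = 0, A_y = 1877 N, C_y = 2492 N

Resultant of the triangular load: ½ × 3818.9 × 0.9 = 1718.505 N, acting at 1.3 m from A (one-third of the span from the peak).
ΣM about A: C_y·2.5 − 950·1.7 − (½·3818.9·0.9)·1.3 − 1700·1.4 = 0 → C_y = 6229.0565/2.5 = 2491.62 ≈ 2492 N.
ΣF_y = 0: A_y + 2491.62 − 950 − ½·3818.9·0.9 − 1700 = 0 → A_y = 1877 N.
ΣF_x = 0: no horizontal applied forces, so A_x = 0.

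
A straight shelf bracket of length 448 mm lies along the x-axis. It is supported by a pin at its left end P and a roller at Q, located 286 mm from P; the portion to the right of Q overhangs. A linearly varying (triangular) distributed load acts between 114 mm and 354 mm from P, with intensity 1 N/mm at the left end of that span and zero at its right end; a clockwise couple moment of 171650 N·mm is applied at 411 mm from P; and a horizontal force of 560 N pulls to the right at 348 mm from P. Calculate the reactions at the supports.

P_x = -560.0 N, P_y = -561.6 N, Q_y = 681.6 N

Resultant of the triangular load: ½ × 1 × 240 = 120 N, acting at 194 mm from P (one-third of the span from the peak).
Taking moments about P: Q_y·286 − (½·1·240)·194 − 171650 = 0 → Q_y = 194930/286 = 681.573 ≈ 681.6 N.
ΣF_y = 0: P_y + 681.573 − ½·1·240 = 0 → P_y = -561.6 N.
ΣF_x = 0: P_x + 560 = 0 → P_x = -560.0 N.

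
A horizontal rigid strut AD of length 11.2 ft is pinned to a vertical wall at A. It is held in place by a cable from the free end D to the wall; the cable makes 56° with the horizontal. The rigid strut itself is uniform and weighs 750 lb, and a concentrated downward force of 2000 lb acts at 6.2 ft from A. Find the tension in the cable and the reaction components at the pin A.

ΣM about A: T·sin56°·11.2 − 750·5.6 − 2000·6.2 = 0 → T = 16600/(11.2·0.829038) = 1787.79 ≈ 1788 lb.
ΣF_x = 0: A_x − T·cos56° = 0 → A_x = 1787.79 × 0.559193 = 999.7 lb.
ΣF_y = 0: A_y + T·sin56° − 750 − 2000 = 0 → A_y = 2750 − 1787.79 × 0.829038 = 1268 lb.

T = 1788 lb, A_x = 999.7 lb, A_y = 1268 lb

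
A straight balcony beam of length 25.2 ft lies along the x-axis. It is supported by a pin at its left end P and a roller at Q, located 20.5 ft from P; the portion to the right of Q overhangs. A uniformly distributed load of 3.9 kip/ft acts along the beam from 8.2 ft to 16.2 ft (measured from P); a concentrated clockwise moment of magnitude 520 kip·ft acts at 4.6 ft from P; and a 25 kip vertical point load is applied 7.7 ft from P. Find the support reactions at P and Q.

Resultant of the distributed load: 3.9 × 8 = 31.2 kip at 12.2 ft from P.
ΣM about P: Q_y·20.5 − (3.9·8)·12.2 − 520 − 25·7.7 = 0 → Q_y = 1093.14/20.5 = 53.3239 ≈ 53.32 kip.
ΣF_y = 0: P_y + 53.3239 − 3.9·8 − 25 = 0 → P_y = 2.876 kip.
ΣF_x = 0: no horizontal applied forces, so P_x = 0.

P_x = 0, P_y = 2.876 kip, Q_y = 53.32 kip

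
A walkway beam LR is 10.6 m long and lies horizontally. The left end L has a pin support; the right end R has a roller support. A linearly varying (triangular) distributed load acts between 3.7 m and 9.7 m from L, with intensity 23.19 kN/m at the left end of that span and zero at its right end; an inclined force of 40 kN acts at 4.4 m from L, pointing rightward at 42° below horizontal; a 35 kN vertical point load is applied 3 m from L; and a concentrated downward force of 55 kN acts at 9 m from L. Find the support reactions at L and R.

Resultant of the triangular load: ½ × 23.19 × 6 = 69.57 kN, acting at 5.7 m from L (one-third of the span from the peak).
Taking moments about L: R_y·10.6 − (½·23.19·6)·5.7 − 40·sin42°·4.4 − 35·3 − 55·9 = 0 → R_y = 1114.32/10.6 = 105.125 ≈ 105.1 kN.
ΣF_y = 0: L_y + 105.125 − ½·23.19·6 − 40·sin42° − 35 − 55 = 0 → L_y = 81.21 kN.
ΣF_x = 0: L_x + 40·cos42° = 0 → L_x = -29.73 kN.

L_x = -29.73 kN, L_y = 81.21 kN, R_y = 105.1 kN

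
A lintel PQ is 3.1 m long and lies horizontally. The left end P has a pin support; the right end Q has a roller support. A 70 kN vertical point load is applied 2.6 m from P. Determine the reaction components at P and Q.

Taking moments about P: Q_y·3.1 − 70·2.6 = 0 → Q_y = 182/3.1 = 58.7097 ≈ 58.71 kN.
ΣF_y = 0: P_y + 58.7097 − 70 = 0 → P_y = 11.29 kN.
ΣF_x = 0: no horizontal applied forces, so P_x = 0.

P_x = 0, P_y = 11.29 kN, Q_y = 58.71 kN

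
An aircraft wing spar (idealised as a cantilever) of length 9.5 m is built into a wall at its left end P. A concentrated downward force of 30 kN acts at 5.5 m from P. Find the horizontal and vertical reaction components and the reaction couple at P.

P_x = 0, P_y = 30.00 kN, M_P = 165.0 kN·m

ΣF_x = 0: P_x = 0.
ΣF_y = 0: P_y − 30 = 0 → P_y = 30.00 kN.
ΣM about P: M_P − 30·5.5 = 0 → M_P = 165.0 kN·m.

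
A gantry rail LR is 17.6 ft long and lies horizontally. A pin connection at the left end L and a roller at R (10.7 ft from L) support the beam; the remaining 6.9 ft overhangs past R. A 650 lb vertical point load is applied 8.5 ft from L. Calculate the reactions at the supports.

L_x = 0, L_y = 133.6 lb, R_y = 516.4 lb

ΣM about L: R_y·10.7 − 650·8.5 = 0 → R_y = 5525/10.7 = 516.355 ≈ 516.4 lb.
ΣF_y = 0: L_y + 516.355 − 650 = 0 → L_y = 133.6 lb.
ΣF_x = 0: no horizontal applied forces, so L_x = 0.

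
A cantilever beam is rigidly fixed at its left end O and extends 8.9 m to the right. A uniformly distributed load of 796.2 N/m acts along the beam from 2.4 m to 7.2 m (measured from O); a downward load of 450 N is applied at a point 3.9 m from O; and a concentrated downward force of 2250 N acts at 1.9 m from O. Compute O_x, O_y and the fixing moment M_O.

O_x = 0, O_y = 6522 N, M_O = 24370 N·m

Resultant of the distributed load: 796.2 × 4.8 = 3821.76 N at 4.8 m from O.
ΣF_x = 0: O_x = 0.
ΣF_y = 0: O_y − 796.2·4.8 − 450 − 2250 = 0 → O_y = 6522 N.
ΣM about O: M_O − (796.2·4.8)·4.8 − 450·3.9 − 2250·1.9 = 0 → M_O = 24370 N·m.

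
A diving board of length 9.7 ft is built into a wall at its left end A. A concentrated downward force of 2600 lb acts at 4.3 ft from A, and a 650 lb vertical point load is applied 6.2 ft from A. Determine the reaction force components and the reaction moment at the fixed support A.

ΣF_x = 0: A_x = 0.
ΣF_y = 0: A_y − 2600 − 650 = 0 → A_y = 3250 lb.
ΣM about A: M_A − 2600·4.3 − 650·6.2 = 0 → M_A = 15210 lb·ft.

A_x = 0, A_y = 3250 lb, M_A = 15210 lb·ft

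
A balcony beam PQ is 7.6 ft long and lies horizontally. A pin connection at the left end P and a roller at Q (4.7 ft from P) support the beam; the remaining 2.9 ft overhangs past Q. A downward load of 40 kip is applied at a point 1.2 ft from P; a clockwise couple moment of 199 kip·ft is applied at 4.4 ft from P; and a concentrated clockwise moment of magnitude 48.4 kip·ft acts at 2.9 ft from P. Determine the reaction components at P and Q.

P_x = 0, P_y = -22.85 kip, Q_y = 62.85 kip

ΣM about P: Q_y·4.7 − 40·1.2 − 199 − 48.4 = 0 → Q_y = 295.4/4.7 = 62.8511 ≈ 62.85 kip.
ΣF_y = 0: P_y + 62.8511 − 40 = 0 → P_y = -22.85 kip.
ΣF_x = 0: no horizontal applied forces, so P_x = 0.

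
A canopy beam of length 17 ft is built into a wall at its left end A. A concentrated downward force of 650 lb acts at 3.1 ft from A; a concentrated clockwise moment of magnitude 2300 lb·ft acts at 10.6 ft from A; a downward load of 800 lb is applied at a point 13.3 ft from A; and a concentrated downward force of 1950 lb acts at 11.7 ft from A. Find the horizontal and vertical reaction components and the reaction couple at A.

ΣF_x = 0: A_x = 0.
ΣF_y = 0: A_y − 650 − 800 − 1950 = 0 → A_y = 3400 lb.
ΣM about A: M_A − 650·3.1 − 2300 − 800·13.3 − 1950·11.7 = 0 → M_A = 37770 lb·ft.

A_x = 0, A_y = 3400 lb, M_A = 37770 lb·ft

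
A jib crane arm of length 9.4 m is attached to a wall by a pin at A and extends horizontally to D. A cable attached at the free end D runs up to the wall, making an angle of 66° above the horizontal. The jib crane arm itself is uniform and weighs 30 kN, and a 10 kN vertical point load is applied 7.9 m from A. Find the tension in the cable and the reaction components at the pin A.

T = 25.62 kN, A_x = 10.42 kN, A_y = 16.60 kN

ΣM about A: T·sin66°·9.4 − 30·4.7 − 10·7.9 = 0 → T = 220/(9.4·0.913545) = 25.6192 ≈ 25.62 kN.
ΣF_x = 0: A_x − T·cos66° = 0 → A_x = 25.6192 × 0.406737 = 10.42 kN.
ΣF_y = 0: A_y + T·sin66° − 30 − 10 = 0 → A_y = 40 − 25.6192 × 0.913545 = 16.60 kN.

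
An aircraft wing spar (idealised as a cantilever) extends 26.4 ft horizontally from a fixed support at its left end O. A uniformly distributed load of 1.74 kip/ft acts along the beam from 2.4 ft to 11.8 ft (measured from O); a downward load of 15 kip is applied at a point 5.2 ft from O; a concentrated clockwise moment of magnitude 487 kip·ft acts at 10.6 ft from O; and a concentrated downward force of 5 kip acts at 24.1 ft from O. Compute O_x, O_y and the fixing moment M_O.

O_x = 0, O_y = 36.36 kip, M_O = 801.6 kip·ft

Resultant of the distributed load: 1.74 × 9.4 = 16.356 kip at 7.1 ft from O.
ΣF_x = 0: O_x = 0.
ΣF_y = 0: O_y − 1.74·9.4 − 15 − 5 = 0 → O_y = 36.36 kip.
ΣM about O: M_O − (1.74·9.4)·7.1 − 15·5.2 − 487 − 5·24.1 = 0 → M_O = 801.6 kip·ft.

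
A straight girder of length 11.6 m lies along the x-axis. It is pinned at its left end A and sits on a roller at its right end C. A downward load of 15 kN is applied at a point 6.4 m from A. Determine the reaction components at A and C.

Taking moments about A: C_y·11.6 − 15·6.4 = 0 → C_y = 96/11.6 = 8.27586 ≈ 8.276 kN.
ΣF_y = 0: A_y + 8.27586 − 15 = 0 → A_y = 6.724 kN.
ΣF_x = 0: no horizontal applied forces, so A_x = 0.

A_x = 0, A_y = 6.724 kN, C_y = 8.276 kN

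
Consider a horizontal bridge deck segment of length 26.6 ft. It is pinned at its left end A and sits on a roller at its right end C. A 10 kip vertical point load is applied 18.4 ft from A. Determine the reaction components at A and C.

ΣM about A: C_y·26.6 − 10·18.4 = 0 → C_y = 184/26.6 = 6.91729 ≈ 6.917 kip.
ΣF_y = 0: A_y + 6.91729 − 10 = 0 → A_y = 3.083 kip.
ΣF_x = 0: no horizontal applied forces, so A_x = 0.

A_x = 0, A_y = 3.083 kip, C_y = 6.917 kip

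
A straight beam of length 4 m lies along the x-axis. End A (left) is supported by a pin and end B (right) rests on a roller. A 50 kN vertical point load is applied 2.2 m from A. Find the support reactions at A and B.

A_x = 0, A_y = 22.50 kN, B_y = 27.50 kN

ΣM about A: B_y·4 − 50·2.2 = 0 → B_y = 110/4 = 27.50 kN.
ΣF_y = 0: A_y + 27.5 − 50 = 0 → A_y = 22.50 kN.
ΣF_x = 0: no horizontal applied forces, so A_x = 0.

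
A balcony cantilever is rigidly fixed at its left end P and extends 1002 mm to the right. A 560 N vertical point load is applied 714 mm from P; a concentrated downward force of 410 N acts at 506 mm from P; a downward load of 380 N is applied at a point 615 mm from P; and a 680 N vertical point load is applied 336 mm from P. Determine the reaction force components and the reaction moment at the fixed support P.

P_x = 0, P_y = 2030 N, M_P = 1069000 N·mm

ΣF_x = 0: P_x = 0.
ΣF_y = 0: P_y − 560 − 410 − 380 − 680 = 0 → P_y = 2030 N.
ΣM about P: M_P − 560·714 − 410·506 − 380·615 − 680·336 = 0 → M_P = 1069000 N·mm.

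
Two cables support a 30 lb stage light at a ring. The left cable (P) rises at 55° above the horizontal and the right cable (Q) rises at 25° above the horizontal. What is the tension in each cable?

ΣF_x = 0: −T_P·cos55° + T_Q·cos25° = 0 → T_Q = 0.632872·T_P.
ΣF_y = 0: T_P·sin55° + T_Q·sin25° = 30.
Substitute: T_P·(0.819152 + 0.632872·0.422618) = 30 → T_P = 27.6087 ≈ 27.61 lb.
Then T_Q = 0.632872 × 27.6087 = 17.47 lb.

T_P = 27.61 lb, T_Q = 17.47 lb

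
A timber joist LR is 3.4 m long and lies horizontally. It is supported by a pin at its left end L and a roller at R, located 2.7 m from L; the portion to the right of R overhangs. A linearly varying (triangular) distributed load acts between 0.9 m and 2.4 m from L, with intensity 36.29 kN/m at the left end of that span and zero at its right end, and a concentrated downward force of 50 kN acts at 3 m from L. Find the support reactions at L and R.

L_x = 0, L_y = 7.549 kN, R_y = 69.67 kN

Resultant of the triangular load: ½ × 36.29 × 1.5 = 27.2175 kN, acting at 1.4 m from L (one-third of the span from the peak).
Taking moments about L: R_y·2.7 − (½·36.29·1.5)·1.4 − 50·3 = 0 → R_y = 188.1045/2.7 = 69.6683 ≈ 69.67 kN.
ΣF_y = 0: L_y + 69.6683 − ½·36.29·1.5 − 50 = 0 → L_y = 7.549 kN.
ΣF_x = 0: no horizontal applied forces, so L_x = 0.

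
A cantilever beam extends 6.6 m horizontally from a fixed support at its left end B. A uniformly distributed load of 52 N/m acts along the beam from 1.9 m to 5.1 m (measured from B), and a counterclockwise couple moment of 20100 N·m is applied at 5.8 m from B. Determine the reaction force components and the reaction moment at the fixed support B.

Resultant of the distributed load: 52 × 3.2 = 166.4 N at 3.5 m from B.
ΣF_x = 0: B_x = 0.
ΣF_y = 0: B_y − 52·3.2 = 0 → B_y = 166.4 N.
ΣM about B: M_B − (52·3.2)·3.5 + 20100 = 0 → M_B = -19520 N·m.

B_x = 0, B_y = 166.4 N, M_B = -19520 N·m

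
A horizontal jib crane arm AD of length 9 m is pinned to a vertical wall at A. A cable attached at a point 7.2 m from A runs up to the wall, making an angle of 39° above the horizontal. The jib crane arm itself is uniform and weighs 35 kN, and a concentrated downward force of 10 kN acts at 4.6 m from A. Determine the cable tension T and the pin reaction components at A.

T = 44.91 kN, A_x = 34.90 kN, A_y = 16.74 kN

ΣM about A: T·sin39°·7.2 − 35·4.5 − 10·4.6 = 0 → T = 203.5/(7.2·0.62932) = 44.9118 ≈ 44.91 kN.
ΣF_x = 0: A_x − T·cos39° = 0 → A_x = 44.9118 × 0.777146 = 34.90 kN.
ΣF_y = 0: A_y + T·sin39° − 35 − 10 = 0 → A_y = 45 − 44.9118 × 0.62932 = 16.74 kN.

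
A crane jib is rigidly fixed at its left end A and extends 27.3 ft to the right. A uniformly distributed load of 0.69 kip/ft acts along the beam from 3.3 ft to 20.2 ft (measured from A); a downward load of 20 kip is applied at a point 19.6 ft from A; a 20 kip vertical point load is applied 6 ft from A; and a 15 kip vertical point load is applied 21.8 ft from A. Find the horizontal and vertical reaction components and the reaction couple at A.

Resultant of the distributed load: 0.69 × 16.9 = 11.661 kip at 11.75 ft from A.
ΣF_x = 0: A_x = 0.
ΣF_y = 0: A_y − 0.69·16.9 − 20 − 20 − 15 = 0 → A_y = 66.66 kip.
ΣM about A: M_A − (0.69·16.9)·11.75 − 20·19.6 − 20·6 − 15·21.8 = 0 → M_A = 976.0 kip·ft.

A_x = 0, A_y = 66.66 kip, M_A = 976.0 kip·ft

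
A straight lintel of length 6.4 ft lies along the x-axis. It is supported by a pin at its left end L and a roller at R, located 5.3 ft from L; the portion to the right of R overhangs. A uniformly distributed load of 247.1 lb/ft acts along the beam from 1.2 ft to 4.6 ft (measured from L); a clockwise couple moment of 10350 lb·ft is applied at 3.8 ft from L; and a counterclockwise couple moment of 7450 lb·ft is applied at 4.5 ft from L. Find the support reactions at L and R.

Resultant of the distributed load: 247.1 × 3.4 = 840.14 lb at 2.9 ft from L.
ΣM about L: R_y·5.3 − (247.1·3.4)·2.9 − 10350 + 7450 = 0 → R_y = 5336.406/5.3 = 1006.87 ≈ 1007 lb.
ΣF_y = 0: L_y + 1006.87 − 247.1·3.4 = 0 → L_y = -166.7 lb.
ΣF_x = 0: no horizontal applied forces, so L_x = 0.

L_x = 0, L_y = -166.7 lb, R_y = 1007 lb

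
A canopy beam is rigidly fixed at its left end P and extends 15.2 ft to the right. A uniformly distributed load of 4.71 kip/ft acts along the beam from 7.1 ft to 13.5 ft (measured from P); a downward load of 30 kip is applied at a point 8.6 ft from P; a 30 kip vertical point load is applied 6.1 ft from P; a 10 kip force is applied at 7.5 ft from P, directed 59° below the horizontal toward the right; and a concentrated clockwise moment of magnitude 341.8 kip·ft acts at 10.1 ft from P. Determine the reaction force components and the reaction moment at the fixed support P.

Resultant of the distributed load: 4.71 × 6.4 = 30.144 kip at 10.3 ft from P.
ΣF_x = 0: P_x + 10·cos59° = 0 → P_x = -5.150 kip.
ΣF_y = 0: P_y − 4.71·6.4 − 30 − 30 − 10·sin59° = 0 → P_y = 98.72 kip.
ΣM about P: M_P − (4.71·6.4)·10.3 − 30·8.6 − 30·6.1 − 10·sin59°·7.5 − 341.8 = 0 → M_P = 1158 kip·ft.

P_x = -5.150 kip, P_y = 98.72 kip, M_P = 1158 kip·ft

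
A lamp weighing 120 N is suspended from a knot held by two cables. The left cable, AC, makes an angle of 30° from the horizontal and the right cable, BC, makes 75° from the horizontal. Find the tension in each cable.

ΣF_x = 0: −T_AC·cos30° + T_BC·cos75° = 0 → T_BC = 3.34607·T_AC.
ΣF_y = 0: T_AC·sin30° + T_BC·sin75° = 120.
Substitute: T_AC·(0.5 + 3.34607·0.965926) = 120 → T_AC = 32.1539 ≈ 32.15 N.
Then T_BC = 3.34607 × 32.1539 = 107.6 N.

T_AC = 32.15 N, T_BC = 107.6 N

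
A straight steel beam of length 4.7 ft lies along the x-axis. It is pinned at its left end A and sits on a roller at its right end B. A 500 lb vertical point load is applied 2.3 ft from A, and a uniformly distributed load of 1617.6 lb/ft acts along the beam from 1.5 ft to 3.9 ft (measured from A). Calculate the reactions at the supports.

A_x = 0, A_y = 1907 lb, B_y = 2475 lb

Resultant of the distributed load: 1617.6 × 2.4 = 3882.24 lb at 2.7 ft from A.
Taking moments about A: B_y·4.7 − 500·2.3 − (1617.6·2.4)·2.7 = 0 → B_y = 11632.048/4.7 = 2474.9 ≈ 2475 lb.
ΣF_y = 0: A_y + 2474.9 − 500 − 1617.6·2.4 = 0 → A_y = 1907 lb.
ΣF_x = 0: no horizontal applied forces, so A_x = 0.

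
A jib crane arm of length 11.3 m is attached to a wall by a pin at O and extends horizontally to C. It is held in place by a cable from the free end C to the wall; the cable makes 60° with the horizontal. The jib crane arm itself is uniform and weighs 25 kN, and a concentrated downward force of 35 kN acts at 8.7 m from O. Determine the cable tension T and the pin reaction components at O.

T = 45.55 kN, O_x = 22.77 kN, O_y = 20.55 kN

ΣM about O: T·sin60°·11.3 − 25·5.65 − 35·8.7 = 0 → T = 445.75/(11.3·0.866025) = 45.5494 ≈ 45.55 kN.
ΣF_x = 0: O_x − T·cos60° = 0 → O_x = 45.5494 × 0.5 = 22.77 kN.
ΣF_y = 0: O_y + T·sin60° − 25 − 35 = 0 → O_y = 60 − 45.5494 × 0.866025 = 20.55 kN.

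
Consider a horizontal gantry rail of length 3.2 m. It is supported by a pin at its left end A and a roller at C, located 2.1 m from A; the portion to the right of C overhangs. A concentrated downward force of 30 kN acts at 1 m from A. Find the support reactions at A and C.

ΣM about A: C_y·2.1 − 30·1 = 0 → C_y = 30/2.1 = 14.2857 ≈ 14.29 kN.
ΣF_y = 0: A_y + 14.2857 − 30 = 0 → A_y = 15.71 kN.
ΣF_x = 0: no horizontal applied forces, so A_x = 0.

A_x = 0, A_y = 15.71 kN, C_y = 14.29 kN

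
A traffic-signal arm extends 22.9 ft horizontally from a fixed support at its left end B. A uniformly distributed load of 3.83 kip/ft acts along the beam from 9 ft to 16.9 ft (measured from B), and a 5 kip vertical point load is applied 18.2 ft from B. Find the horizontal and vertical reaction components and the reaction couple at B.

B_x = 0, B_y = 35.26 kip, M_B = 482.8 kip·ft

Resultant of the distributed load: 3.83 × 7.9 = 30.257 kip at 12.95 ft from B.
ΣF_x = 0: B_x = 0.
ΣF_y = 0: B_y − 3.83·7.9 − 5 = 0 → B_y = 35.26 kip.
ΣM about B: M_B − (3.83·7.9)·12.95 − 5·18.2 = 0 → M_B = 482.8 kip·ft.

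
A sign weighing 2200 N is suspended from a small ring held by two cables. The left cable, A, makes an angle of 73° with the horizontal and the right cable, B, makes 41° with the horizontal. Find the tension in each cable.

ΣF_x = 0: −T_A·cos73° + T_B·cos41° = 0 → T_B = 0.387396·T_A.
ΣF_y = 0: T_A·sin73° + T_B·sin41° = 2200.
Substitute: T_A·(0.956305 + 0.387396·0.656059) = 2200 → T_A = 1817.49 ≈ 1817 N.
Then T_B = 0.387396 × 1817.49 = 704.1 N.

T_A = 1817 N, T_B = 704.1 N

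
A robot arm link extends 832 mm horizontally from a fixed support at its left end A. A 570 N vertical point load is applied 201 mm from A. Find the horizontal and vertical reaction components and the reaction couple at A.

ΣF_x = 0: A_x = 0.
ΣF_y = 0: A_y − 570 = 0 → A_y = 570.0 N.
ΣM about A: M_A − 570·201 = 0 → M_A = 114600 N·mm.

A_x = 0, A_y = 570.0 N, M_A = 114600 N·mm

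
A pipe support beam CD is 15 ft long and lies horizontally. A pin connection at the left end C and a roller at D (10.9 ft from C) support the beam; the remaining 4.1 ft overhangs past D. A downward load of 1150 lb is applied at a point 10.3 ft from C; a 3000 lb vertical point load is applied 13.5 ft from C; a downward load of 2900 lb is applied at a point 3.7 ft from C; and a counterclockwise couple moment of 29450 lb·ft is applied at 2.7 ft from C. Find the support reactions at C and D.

C_x = 0, C_y = 3965 lb, D_y = 3085 lb

ΣM about C: D_y·10.9 − 1150·10.3 − 3000·13.5 − 2900·3.7 + 29450 = 0 → D_y = 33625/10.9 = 3084.86 ≈ 3085 lb.
ΣF_y = 0: C_y + 3084.86 − 1150 − 3000 − 2900 = 0 → C_y = 3965 lb.
ΣF_x = 0: no horizontal applied forces, so C_x = 0.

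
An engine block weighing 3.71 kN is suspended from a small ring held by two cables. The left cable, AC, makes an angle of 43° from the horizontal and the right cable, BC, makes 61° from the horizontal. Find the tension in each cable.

ΣF_x = 0: −T_AC·cos43° + T_BC·cos61° = 0 → T_BC = 1.50854·T_AC.
ΣF_y = 0: T_AC·sin43° + T_BC·sin61° = 3.71.
Substitute: T_AC·(0.681998 + 1.50854·0.87462) = 3.71 → T_AC = 1.8537 ≈ 1.854 kN.
Then T_BC = 1.50854 × 1.8537 = 2.796 kN.

T_AC = 1.854 kN, T_BC = 2.796 kN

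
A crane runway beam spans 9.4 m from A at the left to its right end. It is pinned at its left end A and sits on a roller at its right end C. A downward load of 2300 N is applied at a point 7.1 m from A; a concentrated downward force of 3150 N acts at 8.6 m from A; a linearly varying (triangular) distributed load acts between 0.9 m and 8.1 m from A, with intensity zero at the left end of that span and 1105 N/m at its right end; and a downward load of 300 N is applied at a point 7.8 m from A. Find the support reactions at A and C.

A_x = 0, A_y = 2448 N, C_y = 7280 N

Resultant of the triangular load: ½ × 1105 × 7.2 = 3978 N, acting at 5.7 m from A (one-third of the span from the peak).
Moments about A: C_y·9.4 − 2300·7.1 − 3150·8.6 − (½·1105·7.2)·5.7 − 300·7.8 = 0 → C_y = 68434.6/9.4 = 7280.28 ≈ 7280 N.
ΣF_y = 0: A_y + 7280.28 − 2300 − 3150 − ½·1105·7.2 − 300 = 0 → A_y = 2448 N.
ΣF_x = 0: no horizontal applied forces, so A_x = 0.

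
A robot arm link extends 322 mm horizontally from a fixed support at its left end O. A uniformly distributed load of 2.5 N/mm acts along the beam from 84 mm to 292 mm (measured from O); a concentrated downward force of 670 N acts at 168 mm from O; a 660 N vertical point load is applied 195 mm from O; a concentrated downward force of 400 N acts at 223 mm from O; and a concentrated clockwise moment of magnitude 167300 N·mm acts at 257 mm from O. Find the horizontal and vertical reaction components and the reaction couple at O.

Resultant of the distributed load: 2.5 × 208 = 520 N at 188 mm from O.
ΣF_x = 0: O_x = 0.
ΣF_y = 0: O_y − 2.5·208 − 670 − 660 − 400 = 0 → O_y = 2250 N.
ΣM about O: M_O − (2.5·208)·188 − 670·168 − 660·195 − 400·223 − 167300 = 0 → M_O = 595500 N·mm.

O_x = 0, O_y = 2250 N, M_O = 595500 N·mm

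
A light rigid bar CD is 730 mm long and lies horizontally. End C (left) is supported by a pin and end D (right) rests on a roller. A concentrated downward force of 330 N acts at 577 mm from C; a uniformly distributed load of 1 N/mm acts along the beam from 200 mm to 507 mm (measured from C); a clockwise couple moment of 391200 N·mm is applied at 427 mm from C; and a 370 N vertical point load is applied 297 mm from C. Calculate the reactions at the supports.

Resultant of the distributed load: 1 × 307 = 307 N at 353.5 mm from C.
Taking moments about C: D_y·730 − 330·577 − (1·307)·353.5 − 391200 − 370·297 = 0 → D_y = 800024.5/730 = 1095.92 ≈ 1096 N.
ΣF_y = 0: C_y + 1095.92 − 330 − 1·307 − 370 = 0 → C_y = -88.92 N.
ΣF_x = 0: no horizontal applied forces, so C_x = 0.

C_x = 0, C_y = -88.92 N, D_y = 1096 N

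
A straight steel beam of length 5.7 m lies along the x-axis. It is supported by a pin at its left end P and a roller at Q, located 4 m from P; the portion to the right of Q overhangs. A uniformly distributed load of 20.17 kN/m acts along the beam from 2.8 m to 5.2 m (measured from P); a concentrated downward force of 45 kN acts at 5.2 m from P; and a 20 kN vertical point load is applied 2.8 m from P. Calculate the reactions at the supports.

Resultant of the distributed load: 20.17 × 2.4 = 48.408 kN at 4 m from P.
Taking moments about P: Q_y·4 − (20.17·2.4)·4 − 45·5.2 − 20·2.8 = 0 → Q_y = 483.632/4 = 120.908 ≈ 120.9 kN.
ΣF_y = 0: P_y + 120.908 − 20.17·2.4 − 45 − 20 = 0 → P_y = -7.500 kN.
ΣF_x = 0: no horizontal applied forces, so P_x = 0.

P_x = 0, P_y = -7.500 kN, Q_y = 120.9 kN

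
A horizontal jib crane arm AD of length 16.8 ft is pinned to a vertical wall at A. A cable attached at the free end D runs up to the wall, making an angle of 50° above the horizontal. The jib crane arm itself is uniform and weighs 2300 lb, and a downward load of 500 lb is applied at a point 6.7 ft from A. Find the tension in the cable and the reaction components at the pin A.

ΣM about A: T·sin50°·16.8 − 2300·8.4 − 500·6.7 = 0 → T = 22670/(16.8·0.766044) = 1761.52 ≈ 1762 lb.
ΣF_x = 0: A_x − T·cos50° = 0 → A_x = 1761.52 × 0.642788 = 1132 lb.
ΣF_y = 0: A_y + T·sin50° − 2300 − 500 = 0 → A_y = 2800 − 1761.52 × 0.766044 = 1451 lb.

T = 1762 lb, A_x = 1132 lb, A_y = 1451 lb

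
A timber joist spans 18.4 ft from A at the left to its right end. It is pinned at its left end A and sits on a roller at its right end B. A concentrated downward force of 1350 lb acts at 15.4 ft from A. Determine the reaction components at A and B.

A_x = 0, A_y = 220.1 lb, B_y = 1130 lb

ΣM about A: B_y·18.4 − 1350·15.4 = 0 → B_y = 20790/18.4 = 1129.89 ≈ 1130 lb.
ΣF_y = 0: A_y + 1129.89 − 1350 = 0 → A_y = 220.1 lb.
ΣF_x = 0: no horizontal applied forces, so A_x = 0.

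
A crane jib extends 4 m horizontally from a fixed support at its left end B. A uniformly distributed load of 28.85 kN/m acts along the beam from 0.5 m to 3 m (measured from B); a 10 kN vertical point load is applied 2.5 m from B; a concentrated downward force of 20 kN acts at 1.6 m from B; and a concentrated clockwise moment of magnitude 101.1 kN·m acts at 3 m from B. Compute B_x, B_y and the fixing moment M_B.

Resultant of the distributed load: 28.85 × 2.5 = 72.125 kN at 1.75 m from B.
ΣF_x = 0: B_x = 0.
ΣF_y = 0: B_y − 28.85·2.5 − 10 − 20 = 0 → B_y = 102.1 kN.
ΣM about B: M_B − (28.85·2.5)·1.75 − 10·2.5 − 20·1.6 − 101.1 = 0 → M_B = 284.3 kN·m.

B_x = 0, B_y = 102.1 kN, M_B = 284.3 kN·m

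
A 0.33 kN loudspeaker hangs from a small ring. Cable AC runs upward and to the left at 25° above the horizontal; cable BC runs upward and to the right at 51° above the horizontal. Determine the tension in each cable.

ΣF_x = 0: −T_AC·cos25° + T_BC·cos51° = 0 → T_BC = 1.44014·T_AC.
ΣF_y = 0: T_AC·sin25° + T_BC·sin51° = 0.33.
Substitute: T_AC·(0.422618 + 1.44014·0.777146) = 0.33 → T_AC = 0.214033 ≈ 0.2140 kN.
Then T_BC = 1.44014 × 0.214033 = 0.3082 kN.

T_AC = 0.2140 kN, T_BC = 0.3082 kN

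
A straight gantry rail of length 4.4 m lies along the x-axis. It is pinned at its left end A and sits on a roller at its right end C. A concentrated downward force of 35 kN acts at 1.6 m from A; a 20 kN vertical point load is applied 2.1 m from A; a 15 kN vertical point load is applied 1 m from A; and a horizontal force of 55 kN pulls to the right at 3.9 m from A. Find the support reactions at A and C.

A_x = -55.00 kN, A_y = 44.32 kN, C_y = 25.68 kN

Taking moments about A: C_y·4.4 − 35·1.6 − 20·2.1 − 15·1 = 0 → C_y = 113/4.4 = 25.6818 ≈ 25.68 kN.
ΣF_y = 0: A_y + 25.6818 − 35 − 20 − 15 = 0 → A_y = 44.32 kN.
ΣF_x = 0: A_x + 55 = 0 → A_x = -55.00 kN.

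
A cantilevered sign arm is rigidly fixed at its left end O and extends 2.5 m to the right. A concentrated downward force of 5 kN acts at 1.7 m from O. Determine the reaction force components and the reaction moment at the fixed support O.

O_x = 0, O_y = 5.000 kN, M_O = 8.500 kN·m

ΣF_x = 0: O_x = 0.
ΣF_y = 0: O_y − 5 = 0 → O_y = 5.000 kN.
ΣM about O: M_O − 5·1.7 = 0 → M_O = 8.500 kN·m.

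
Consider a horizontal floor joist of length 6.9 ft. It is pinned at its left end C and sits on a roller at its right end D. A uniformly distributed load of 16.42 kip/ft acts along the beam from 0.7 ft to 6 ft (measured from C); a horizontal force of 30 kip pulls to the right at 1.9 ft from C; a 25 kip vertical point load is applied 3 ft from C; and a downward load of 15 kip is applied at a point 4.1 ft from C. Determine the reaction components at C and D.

Resultant of the distributed load: 16.42 × 5.3 = 87.026 kip at 3.35 ft from C.
Moments about C: D_y·6.9 − (16.42·5.3)·3.35 − 25·3 − 15·4.1 = 0 → D_y = 428.0371/6.9 = 62.0344 ≈ 62.03 kip.
ΣF_y = 0: C_y + 62.0344 − 16.42·5.3 − 25 − 15 = 0 → C_y = 64.99 kip.
ΣF_x = 0: C_x + 30 = 0 → C_x = -30.00 kip.

C_x = -30.00 kip, C_y = 64.99 kip, D_y = 62.03 kip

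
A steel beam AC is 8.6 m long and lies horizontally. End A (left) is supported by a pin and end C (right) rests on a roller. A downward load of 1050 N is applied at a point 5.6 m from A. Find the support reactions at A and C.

A_x = 0, A_y = 366.3 N, C_y = 683.7 N

Moments about A: C_y·8.6 − 1050·5.6 = 0 → C_y = 5880/8.6 = 683.721 ≈ 683.7 N.
ΣF_y = 0: A_y + 683.721 − 1050 = 0 → A_y = 366.3 N.
ΣF_x = 0: no horizontal applied forces, so A_x = 0.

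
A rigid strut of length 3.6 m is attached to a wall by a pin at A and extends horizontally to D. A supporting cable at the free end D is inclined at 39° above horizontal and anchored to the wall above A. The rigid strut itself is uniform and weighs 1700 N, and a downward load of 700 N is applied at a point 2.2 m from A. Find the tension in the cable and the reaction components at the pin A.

ΣM about A: T·sin39°·3.6 − 1700·1.8 − 700·2.2 = 0 → T = 4600/(3.6·0.62932) = 2030.41 ≈ 2030 N.
ΣF_x = 0: A_x − T·cos39° = 0 → A_x = 2030.41 × 0.777146 = 1578 N.
ΣF_y = 0: A_y + T·sin39° − 1700 − 700 = 0 → A_y = 2400 − 2030.41 × 0.62932 = 1122 N.

T = 2030 N, A_x = 1578 N, A_y = 1122 N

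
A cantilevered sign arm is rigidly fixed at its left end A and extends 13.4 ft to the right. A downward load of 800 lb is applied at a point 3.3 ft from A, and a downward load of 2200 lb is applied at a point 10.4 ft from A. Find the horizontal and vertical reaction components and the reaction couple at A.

ΣF_x = 0: A_x = 0.
ΣF_y = 0: A_y − 800 − 2200 = 0 → A_y = 3000 lb.
ΣM about A: M_A − 800·3.3 − 2200·10.4 = 0 → M_A = 25520 lb·ft.

A_x = 0, A_y = 3000 lb, M_A = 25520 lb·ft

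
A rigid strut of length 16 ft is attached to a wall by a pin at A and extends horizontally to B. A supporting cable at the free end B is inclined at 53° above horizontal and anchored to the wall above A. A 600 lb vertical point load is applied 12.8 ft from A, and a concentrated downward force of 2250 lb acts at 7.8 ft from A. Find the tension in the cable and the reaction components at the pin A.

T = 1974 lb, A_x = 1188 lb, A_y = 1273 lb

ΣM about A: T·sin53°·16 − 600·12.8 − 2250·7.8 = 0 → T = 25230/(16·0.798636) = 1974.46 ≈ 1974 lb.
ΣF_x = 0: A_x − T·cos53° = 0 → A_x = 1974.46 × 0.601815 = 1188 lb.
ΣF_y = 0: A_y + T·sin53° − 600 − 2250 = 0 → A_y = 2850 − 1974.46 × 0.798636 = 1273 lb.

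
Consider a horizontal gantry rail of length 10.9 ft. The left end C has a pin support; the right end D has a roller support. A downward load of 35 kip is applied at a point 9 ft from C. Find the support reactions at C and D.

C_x = 0, C_y = 6.101 kip, D_y = 28.90 kip

Moments about C: D_y·10.9 − 35·9 = 0 → D_y = 315/10.9 = 28.8991 ≈ 28.90 kip.
ΣF_y = 0: C_y + 28.8991 − 35 = 0 → C_y = 6.101 kip.
ΣF_x = 0: no horizontal applied forces, so C_x = 0.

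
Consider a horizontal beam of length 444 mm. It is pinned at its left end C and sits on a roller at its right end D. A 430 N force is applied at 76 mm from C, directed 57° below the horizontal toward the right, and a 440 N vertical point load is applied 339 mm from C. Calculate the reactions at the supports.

C_x = -234.2 N, C_y = 403.0 N, D_y = 397.7 N

Taking moments about C: D_y·444 − 430·sin57°·76 − 440·339 = 0 → D_y = 176568/444 = 397.676 ≈ 397.7 N.
ΣF_y = 0: C_y + 397.676 − 430·sin57° − 440 = 0 → C_y = 403.0 N.
ΣF_x = 0: C_x + 430·cos57° = 0 → C_x = -234.2 N.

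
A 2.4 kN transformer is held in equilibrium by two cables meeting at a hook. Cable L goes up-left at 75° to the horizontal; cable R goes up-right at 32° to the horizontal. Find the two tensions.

ΣF_x = 0: −T_L·cos75° + T_R·cos32° = 0 → T_R = 0.305194·T_L.
ΣF_y = 0: T_L·sin75° + T_R·sin32° = 2.4.
Substitute: T_L·(0.965926 + 0.305194·0.529919) = 2.4 → T_L = 2.12831 ≈ 2.128 kN.
Then T_R = 0.305194 × 2.12831 = 0.6495 kN.

T_L = 2.128 kN, T_R = 0.6495 kN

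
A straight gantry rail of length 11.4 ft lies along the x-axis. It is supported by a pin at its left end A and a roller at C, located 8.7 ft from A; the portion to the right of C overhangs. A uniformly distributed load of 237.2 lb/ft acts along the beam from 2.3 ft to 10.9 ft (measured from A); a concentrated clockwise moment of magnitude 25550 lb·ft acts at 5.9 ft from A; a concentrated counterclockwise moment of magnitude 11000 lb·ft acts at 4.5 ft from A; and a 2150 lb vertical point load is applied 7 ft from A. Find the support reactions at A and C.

A_x = 0, A_y = -759.9 lb, C_y = 4950 lb

Resultant of the distributed load: 237.2 × 8.6 = 2039.92 lb at 6.6 ft from A.
Moments about A: C_y·8.7 − (237.2·8.6)·6.6 − 25550 + 11000 − 2150·7 = 0 → C_y = 43063.472/8.7 = 4949.82 ≈ 4950 lb.
ΣF_y = 0: A_y + 4949.82 − 237.2·8.6 − 2150 = 0 → A_y = -759.9 lb.
ΣF_x = 0: no horizontal applied forces, so A_x = 0.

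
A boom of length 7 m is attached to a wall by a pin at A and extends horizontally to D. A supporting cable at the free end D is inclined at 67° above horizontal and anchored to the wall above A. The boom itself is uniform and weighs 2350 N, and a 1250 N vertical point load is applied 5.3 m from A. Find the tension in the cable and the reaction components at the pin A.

T = 2305 N, A_x = 900.5 N, A_y = 1479 N

ΣM about A: T·sin67°·7 − 2350·3.5 − 1250·5.3 = 0 → T = 14850/(7·0.920505) = 2304.64 ≈ 2305 N.
ΣF_x = 0: A_x − T·cos67° = 0 → A_x = 2304.64 × 0.390731 = 900.5 N.
ΣF_y = 0: A_y + T·sin67° − 2350 − 1250 = 0 → A_y = 3600 − 2304.64 × 0.920505 = 1479 N.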